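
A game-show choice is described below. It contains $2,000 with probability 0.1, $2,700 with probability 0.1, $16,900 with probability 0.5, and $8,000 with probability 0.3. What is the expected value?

EV = 0.1 × 2000 + 0.1 × 2700 + 0.5 × 16900 + 0.3 × 8000 = 200 + 270 + 8450 + 2400 = 11320

$11,320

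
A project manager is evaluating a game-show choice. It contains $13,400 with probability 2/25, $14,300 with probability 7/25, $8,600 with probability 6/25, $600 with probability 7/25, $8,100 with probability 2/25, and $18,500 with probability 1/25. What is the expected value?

EV = 2/25 × 13400 + 7/25 × 14300 + 6/25 × 8600 + 7/25 × 600 + 2/25 × 8100 + 1/25 × 18500 = 1072 + 4004 + 2064 + 168 + 648 + 740 = 8696

$8,696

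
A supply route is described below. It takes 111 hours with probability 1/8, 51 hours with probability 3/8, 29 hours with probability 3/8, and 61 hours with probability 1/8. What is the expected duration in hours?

51.5 hours

EV = 1/8 × 111 + 3/8 × 51 + 3/8 × 29 + 1/8 × 61 = 13.875 + 19.125 + 10.875 + 7.625 = 51.5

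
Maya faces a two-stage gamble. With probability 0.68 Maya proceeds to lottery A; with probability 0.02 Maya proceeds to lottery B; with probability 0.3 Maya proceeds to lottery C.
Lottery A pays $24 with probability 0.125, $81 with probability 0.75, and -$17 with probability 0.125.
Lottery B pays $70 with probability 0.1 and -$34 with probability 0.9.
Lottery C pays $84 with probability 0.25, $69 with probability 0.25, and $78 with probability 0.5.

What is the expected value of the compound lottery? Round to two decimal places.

EV(A) = 0.125 × 24 + 0.75 × 81 + 0.125 × (-17) = 3 + 60.75 − 2.125 = 61.625
EV(B) = 0.1 × 70 + 0.9 × (-34) = 7 − 30.6 = -23.6
EV(C) = 0.25 × 84 + 0.25 × 69 + 0.5 × 78 = 21 + 17.25 + 39 = 77.25
Overall = 0.68 × 61.625 + 0.02 × (-23.6) + 0.3 × 77.25 = 41.905 − 0.472 + 23.175 = 64.608

$64.61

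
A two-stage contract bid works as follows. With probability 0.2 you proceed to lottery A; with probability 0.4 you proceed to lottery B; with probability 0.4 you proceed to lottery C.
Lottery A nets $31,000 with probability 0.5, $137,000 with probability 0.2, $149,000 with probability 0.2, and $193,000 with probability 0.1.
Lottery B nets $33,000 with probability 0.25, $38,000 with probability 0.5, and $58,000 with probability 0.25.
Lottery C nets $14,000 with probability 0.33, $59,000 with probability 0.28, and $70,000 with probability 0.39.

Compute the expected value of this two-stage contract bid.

EV(A) = 0.5 × 31000 + 0.2 × 137000 + 0.2 × 149000 + 0.1 × 193000 = 15500 + 27400 + 29800 + 19300 = 92000
EV(B) = 0.25 × 33000 + 0.5 × 38000 + 0.25 × 58000 = 8250 + 19000 + 14500 = 41750
EV(C) = 0.33 × 14000 + 0.28 × 59000 + 0.39 × 70000 = 4620 + 16520 + 27300 = 48440
Overall = 0.2 × 92000 + 0.4 × 41750 + 0.4 × 48440 = 18400 + 16700 + 19376 = 54476

$54,476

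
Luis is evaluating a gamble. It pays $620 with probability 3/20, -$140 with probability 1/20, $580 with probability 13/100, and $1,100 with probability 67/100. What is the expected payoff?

$898.40

EV = 3/20 × 620 + 1/20 × (-140) + 13/100 × 580 + 67/100 × 1100 = 93 − 7 + 75.4 + 737 = 898.4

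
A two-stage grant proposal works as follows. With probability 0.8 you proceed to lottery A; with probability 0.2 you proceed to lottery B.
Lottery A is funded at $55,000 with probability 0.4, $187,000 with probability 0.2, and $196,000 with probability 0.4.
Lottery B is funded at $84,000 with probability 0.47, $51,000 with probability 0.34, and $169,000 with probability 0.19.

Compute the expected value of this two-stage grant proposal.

$128,026

EV(A) = 0.4 × 55000 + 0.2 × 187000 + 0.4 × 196000 = 22000 + 37400 + 78400 = 137800
EV(B) = 0.47 × 84000 + 0.34 × 51000 + 0.19 × 169000 = 39480 + 17340 + 32110 = 88930
Overall = 0.8 × 137800 + 0.2 × 88930 = 110240 + 17786 = 128026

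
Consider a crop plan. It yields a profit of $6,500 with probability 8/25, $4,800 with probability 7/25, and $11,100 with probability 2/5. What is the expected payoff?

EV = 8/25 × 6500 + 7/25 × 4800 + 2/5 × 11100 = 2080 + 1344 + 4440 = 7864

$7,864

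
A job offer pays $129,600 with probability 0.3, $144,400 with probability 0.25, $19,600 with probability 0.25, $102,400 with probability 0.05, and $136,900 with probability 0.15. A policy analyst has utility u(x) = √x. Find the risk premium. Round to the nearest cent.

E[u] = 0.3·√129600 + 0.25·√144400 + 0.25·√19600 + 0.05·√102400 + 0.15·√136900 = 0.3·360 + 0.25·380 + 0.25·140 + 0.05·320 + 0.15·370 = 309.5
CE = (309.5)² = 95790.25
Risk premium = EV − CE = 105535 − 95790.25 = 9744.75

$9,744.75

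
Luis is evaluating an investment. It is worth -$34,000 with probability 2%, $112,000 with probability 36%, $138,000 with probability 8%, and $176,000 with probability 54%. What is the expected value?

$145,720

EV = 0.02 × (-34000) + 0.36 × 112000 + 0.08 × 138000 + 0.54 × 176000 = -680 + 40320 + 11040 + 95040 = 145720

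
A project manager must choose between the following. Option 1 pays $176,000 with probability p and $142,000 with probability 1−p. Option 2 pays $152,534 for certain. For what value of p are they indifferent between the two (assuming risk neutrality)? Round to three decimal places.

p·176000 + (1−p)·142000 = 152534
34000p + 142000 = 152534
p = (152534 − 142000) / 34000

p = 0.310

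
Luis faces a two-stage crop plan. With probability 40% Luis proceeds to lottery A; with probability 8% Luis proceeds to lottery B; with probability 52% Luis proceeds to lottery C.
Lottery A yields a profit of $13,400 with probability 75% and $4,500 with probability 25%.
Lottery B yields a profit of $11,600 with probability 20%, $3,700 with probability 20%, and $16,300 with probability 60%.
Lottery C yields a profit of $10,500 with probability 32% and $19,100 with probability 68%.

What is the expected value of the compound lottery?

EV(A) = 0.75 × 13400 + 0.25 × 4500 = 10050 + 1125 = 11175
EV(B) = 0.2 × 11600 + 0.2 × 3700 + 0.6 × 16300 = 2320 + 740 + 9780 = 12840
EV(C) = 0.32 × 10500 + 0.68 × 19100 = 3360 + 12988 = 16348
Overall = 0.4 × 11175 + 0.08 × 12840 + 0.52 × 16348 = 4470 + 1027.2 + 8500.96 = 13998.16

$13,998.16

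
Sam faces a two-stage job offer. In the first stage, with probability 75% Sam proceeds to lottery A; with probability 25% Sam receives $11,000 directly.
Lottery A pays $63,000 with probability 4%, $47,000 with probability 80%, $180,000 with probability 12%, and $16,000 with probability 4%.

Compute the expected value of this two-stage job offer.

$49,520

EV(A) = 0.04 × 63000 + 0.8 × 47000 + 0.12 × 180000 + 0.04 × 16000 = 2520 + 37600 + 21600 + 640 = 62360
Branch B: 11000 (certain)
Overall = 0.75 × 62360 + 0.25 × 11000 = 46770 + 2750 = 49520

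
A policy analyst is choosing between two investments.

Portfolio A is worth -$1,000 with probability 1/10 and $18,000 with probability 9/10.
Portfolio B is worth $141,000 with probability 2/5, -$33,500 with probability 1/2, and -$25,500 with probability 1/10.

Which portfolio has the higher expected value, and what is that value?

Portfolio B ($37,100)

Portfolio A = 1/10 × (-1000) + 9/10 × 18000 = -100 + 16200 = 16100
Portfolio B = 2/5 × 141000 + 1/2 × (-33500) + 1/10 × (-25500) = 56400 − 16750 − 2550 = 37100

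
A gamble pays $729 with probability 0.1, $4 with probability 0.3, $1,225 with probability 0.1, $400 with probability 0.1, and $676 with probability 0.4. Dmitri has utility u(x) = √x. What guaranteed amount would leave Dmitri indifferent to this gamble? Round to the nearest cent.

E[u] = 0.1·√729 + 0.3·√4 + 0.1·√1225 + 0.1·√400 + 0.4·√676 = 0.1·27 + 0.3·2 + 0.1·35 + 0.1·20 + 0.4·26 = 19.2
CE = (19.2)² = 368.64

$368.64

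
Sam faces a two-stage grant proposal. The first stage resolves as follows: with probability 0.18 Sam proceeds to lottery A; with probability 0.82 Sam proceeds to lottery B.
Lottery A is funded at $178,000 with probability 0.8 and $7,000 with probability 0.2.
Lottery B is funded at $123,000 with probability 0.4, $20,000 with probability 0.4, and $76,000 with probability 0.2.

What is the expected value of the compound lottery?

EV(A) = 0.8 × 178000 + 0.2 × 7000 = 142400 + 1400 = 143800
EV(B) = 0.4 × 123000 + 0.4 × 20000 + 0.2 × 76000 = 49200 + 8000 + 15200 = 72400
Overall = 0.18 × 143800 + 0.82 × 72400 = 25884 + 59368 = 85252

$85,252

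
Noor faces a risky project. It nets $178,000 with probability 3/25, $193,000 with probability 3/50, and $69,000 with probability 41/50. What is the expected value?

EV = 3/25 × 178000 + 3/50 × 193000 + 41/50 × 69000 = 21360 + 11580 + 56580 = 89520

$89,520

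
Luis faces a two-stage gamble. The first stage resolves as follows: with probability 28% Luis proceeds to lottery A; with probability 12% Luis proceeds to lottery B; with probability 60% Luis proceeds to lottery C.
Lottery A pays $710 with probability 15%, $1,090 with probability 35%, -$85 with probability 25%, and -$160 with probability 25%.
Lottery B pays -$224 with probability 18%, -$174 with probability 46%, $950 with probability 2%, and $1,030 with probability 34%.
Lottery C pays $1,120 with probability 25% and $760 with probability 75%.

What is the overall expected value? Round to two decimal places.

$659.35

EV(A) = 0.15 × 710 + 0.35 × 1090 + 0.25 × (-85) + 0.25 × (-160) = 106.5 + 381.5 − 21.25 − 40 = 426.75
EV(B) = 0.18 × (-224) + 0.46 × (-174) + 0.02 × 950 + 0.34 × 1030 = -40.32 − 80.04 + 19 + 350.2 = 248.84
EV(C) = 0.25 × 1120 + 0.75 × 760 = 280 + 570 = 850
Overall = 0.28 × 426.75 + 0.12 × 248.84 + 0.6 × 850 = 119.49 + 29.8608 + 510 = 659.3508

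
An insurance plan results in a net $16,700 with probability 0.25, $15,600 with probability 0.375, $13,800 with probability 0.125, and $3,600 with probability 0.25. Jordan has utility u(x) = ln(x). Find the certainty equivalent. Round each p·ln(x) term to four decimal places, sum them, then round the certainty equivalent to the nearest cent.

$10,831.35

E[u] = 0.25·ln(16700) + 0.375·ln(15600) + 0.125·ln(13800) + 0.25·ln(3600) = 2.4308 + 3.6206 + 1.1916 + 2.0472 = 9.2902
CE = e^9.2902 ≈ 10831.35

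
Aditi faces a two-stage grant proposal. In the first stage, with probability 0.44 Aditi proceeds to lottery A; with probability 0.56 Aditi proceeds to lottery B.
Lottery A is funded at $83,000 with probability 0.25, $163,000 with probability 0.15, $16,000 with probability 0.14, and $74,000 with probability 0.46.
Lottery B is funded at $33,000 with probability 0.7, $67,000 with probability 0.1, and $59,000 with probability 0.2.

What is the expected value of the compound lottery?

EV(A) = 0.25 × 83000 + 0.15 × 163000 + 0.14 × 16000 + 0.46 × 74000 = 20750 + 24450 + 2240 + 34040 = 81480
EV(B) = 0.7 × 33000 + 0.1 × 67000 + 0.2 × 59000 = 23100 + 6700 + 11800 = 41600
Overall = 0.44 × 81480 + 0.56 × 41600 = 35851.2 + 23296 = 59147.2

$59,147.20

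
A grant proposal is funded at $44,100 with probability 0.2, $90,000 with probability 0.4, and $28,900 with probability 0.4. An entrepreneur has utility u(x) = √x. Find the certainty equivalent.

E[u] = 0.2·√44100 + 0.4·√90000 + 0.4·√28900 = 0.2·210 + 0.4·300 + 0.4·170 = 230
CE = (230)² = 52900

$52,900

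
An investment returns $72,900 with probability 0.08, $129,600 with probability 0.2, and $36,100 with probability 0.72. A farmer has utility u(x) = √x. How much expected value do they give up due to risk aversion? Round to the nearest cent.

E[u] = 0.08·√72900 + 0.2·√129600 + 0.72·√36100 = 0.08·270 + 0.2·360 + 0.72·190 = 230.4
CE = (230.4)² = 53084.16
Risk premium = EV − CE = 57744 − 53084.16 = 4659.84

$4,659.84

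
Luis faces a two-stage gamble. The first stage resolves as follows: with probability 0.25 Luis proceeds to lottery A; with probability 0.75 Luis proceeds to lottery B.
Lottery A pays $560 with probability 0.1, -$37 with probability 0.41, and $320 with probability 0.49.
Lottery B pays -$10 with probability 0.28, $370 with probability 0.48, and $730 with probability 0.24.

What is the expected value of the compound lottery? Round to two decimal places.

EV(A) = 0.1 × 560 + 0.41 × (-37) + 0.49 × 320 = 56 − 15.17 + 156.8 = 197.63
EV(B) = 0.28 × (-10) + 0.48 × 370 + 0.24 × 730 = -2.8 + 177.6 + 175.2 = 350
Overall = 0.25 × 197.63 + 0.75 × 350 = 49.4075 + 262.5 = 311.9075

$311.91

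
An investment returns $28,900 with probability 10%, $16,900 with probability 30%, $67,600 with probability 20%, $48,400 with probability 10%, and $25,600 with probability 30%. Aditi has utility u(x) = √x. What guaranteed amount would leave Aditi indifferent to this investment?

$31,684

E[u] = 0.1·√28900 + 0.3·√16900 + 0.2·√67600 + 0.1·√48400 + 0.3·√25600 = 0.1·170 + 0.3·130 + 0.2·260 + 0.1·220 + 0.3·160 = 178
CE = (178)² = 31684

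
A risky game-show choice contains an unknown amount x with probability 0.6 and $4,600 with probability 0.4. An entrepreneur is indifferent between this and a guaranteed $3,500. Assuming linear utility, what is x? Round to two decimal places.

x = $2,766.67

0.6·x + 0.4·4600 = 3500
0.6·x = 3500 − 1840 = 1660
x = 1660 / 0.6 = 2766.6667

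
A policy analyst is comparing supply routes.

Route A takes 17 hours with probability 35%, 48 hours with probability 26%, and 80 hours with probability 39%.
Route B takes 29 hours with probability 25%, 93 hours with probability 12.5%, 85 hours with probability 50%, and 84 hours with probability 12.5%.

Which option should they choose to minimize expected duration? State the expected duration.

Route A = 0.35 × 17 + 0.26 × 48 + 0.39 × 80 = 5.95 + 12.48 + 31.2 = 49.63
Route B = 0.25 × 29 + 0.125 × 93 + 0.5 × 85 + 0.125 × 84 = 7.25 + 11.625 + 42.5 + 10.5 = 71.875

Route A (49.63 hours)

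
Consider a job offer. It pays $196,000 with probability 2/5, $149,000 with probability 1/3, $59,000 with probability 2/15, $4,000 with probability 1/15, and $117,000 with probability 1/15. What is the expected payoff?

EV = 2/5 × 196000 + 1/3 × 149000 + 2/15 × 59000 + 1/15 × 4000 + 1/15 × 117000 = 78400 + 49666.6667 + 7866.6667 + 266.6667 + 7800 = 144000

$144,000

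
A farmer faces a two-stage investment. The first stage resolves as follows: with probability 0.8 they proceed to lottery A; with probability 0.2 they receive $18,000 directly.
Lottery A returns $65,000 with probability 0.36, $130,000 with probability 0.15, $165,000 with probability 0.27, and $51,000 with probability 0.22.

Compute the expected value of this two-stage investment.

EV(A) = 0.36 × 65000 + 0.15 × 130000 + 0.27 × 165000 + 0.22 × 51000 = 23400 + 19500 + 44550 + 11220 = 98670
Branch B: 18000 (certain)
Overall = 0.8 × 98670 + 0.2 × 18000 = 78936 + 3600 = 82536

$82,536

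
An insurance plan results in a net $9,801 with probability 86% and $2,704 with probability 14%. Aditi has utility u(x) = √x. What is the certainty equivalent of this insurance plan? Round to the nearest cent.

E[u] = 0.86·√9801 + 0.14·√2704 = 0.86·99 + 0.14·52 = 92.42
CE = (92.42)² = 8541.4564

$8,541.46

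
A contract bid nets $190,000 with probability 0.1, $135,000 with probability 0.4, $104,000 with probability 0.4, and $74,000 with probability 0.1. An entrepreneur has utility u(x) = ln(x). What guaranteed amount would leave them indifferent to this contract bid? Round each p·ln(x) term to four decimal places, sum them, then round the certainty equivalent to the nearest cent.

E[u] = 0.1·ln(190000) + 0.4·ln(135000) + 0.4·ln(104000) + 0.1·ln(74000) = 1.2155 + 4.7252 + 4.6209 + 1.1212 = 11.6828
CE = e^11.6828 ≈ 118515.61

$118,515.61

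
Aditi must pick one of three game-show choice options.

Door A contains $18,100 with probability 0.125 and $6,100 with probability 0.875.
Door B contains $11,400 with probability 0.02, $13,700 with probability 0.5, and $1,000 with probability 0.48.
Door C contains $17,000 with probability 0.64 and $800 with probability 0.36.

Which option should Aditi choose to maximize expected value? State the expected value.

Door A = 0.125 × 18100 + 0.875 × 6100 = 2262.5 + 5337.5 = 7600
Door B = 0.02 × 11400 + 0.5 × 13700 + 0.48 × 1000 = 228 + 6850 + 480 = 7558
Door C = 0.64 × 17000 + 0.36 × 800 = 10880 + 288 = 11168

Door C ($11,168)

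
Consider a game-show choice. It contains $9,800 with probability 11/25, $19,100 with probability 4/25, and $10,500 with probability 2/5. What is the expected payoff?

EV = 11/25 × 9800 + 4/25 × 19100 + 2/5 × 10500 = 4312 + 3056 + 4200 = 11568

$11,568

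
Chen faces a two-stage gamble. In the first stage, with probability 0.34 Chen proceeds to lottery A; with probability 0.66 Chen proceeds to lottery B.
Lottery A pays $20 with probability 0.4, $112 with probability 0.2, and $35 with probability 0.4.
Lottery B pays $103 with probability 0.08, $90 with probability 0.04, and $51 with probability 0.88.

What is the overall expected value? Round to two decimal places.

$52.53

EV(A) = 0.4 × 20 + 0.2 × 112 + 0.4 × 35 = 8 + 22.4 + 14 = 44.4
EV(B) = 0.08 × 103 + 0.04 × 90 + 0.88 × 51 = 8.24 + 3.6 + 44.88 = 56.72
Overall = 0.34 × 44.4 + 0.66 × 56.72 = 15.096 + 37.4352 = 52.5312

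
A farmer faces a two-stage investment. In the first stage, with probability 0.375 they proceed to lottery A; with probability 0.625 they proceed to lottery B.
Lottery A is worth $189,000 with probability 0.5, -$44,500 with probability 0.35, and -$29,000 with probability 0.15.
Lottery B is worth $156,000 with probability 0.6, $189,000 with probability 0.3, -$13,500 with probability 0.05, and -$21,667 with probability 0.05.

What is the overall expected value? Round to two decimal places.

EV(A) = 0.5 × 189000 + 0.35 × (-44500) + 0.15 × (-29000) = 94500 − 15575 − 4350 = 74575
EV(B) = 0.6 × 156000 + 0.3 × 189000 + 0.05 × (-13500) + 0.05 × (-21667) = 93600 + 56700 − 675 − 1083.35 = 148541.65
Overall = 0.375 × 74575 + 0.625 × 148541.65 = 27965.625 + 92838.53125 = 120804.15625

$120,804.16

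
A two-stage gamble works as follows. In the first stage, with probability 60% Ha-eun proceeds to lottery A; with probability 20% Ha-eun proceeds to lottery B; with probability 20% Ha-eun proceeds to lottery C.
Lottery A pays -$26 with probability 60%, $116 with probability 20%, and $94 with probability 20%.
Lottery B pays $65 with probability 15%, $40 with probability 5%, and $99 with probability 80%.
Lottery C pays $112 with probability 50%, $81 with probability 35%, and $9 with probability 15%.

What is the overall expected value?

$51.17

EV(A) = 0.6 × (-26) + 0.2 × 116 + 0.2 × 94 = -15.6 + 23.2 + 18.8 = 26.4
EV(B) = 0.15 × 65 + 0.05 × 40 + 0.8 × 99 = 9.75 + 2 + 79.2 = 90.95
EV(C) = 0.5 × 112 + 0.35 × 81 + 0.15 × 9 = 56 + 28.35 + 1.35 = 85.7
Overall = 0.6 × 26.4 + 0.2 × 90.95 + 0.2 × 85.7 = 15.84 + 18.19 + 17.14 = 51.17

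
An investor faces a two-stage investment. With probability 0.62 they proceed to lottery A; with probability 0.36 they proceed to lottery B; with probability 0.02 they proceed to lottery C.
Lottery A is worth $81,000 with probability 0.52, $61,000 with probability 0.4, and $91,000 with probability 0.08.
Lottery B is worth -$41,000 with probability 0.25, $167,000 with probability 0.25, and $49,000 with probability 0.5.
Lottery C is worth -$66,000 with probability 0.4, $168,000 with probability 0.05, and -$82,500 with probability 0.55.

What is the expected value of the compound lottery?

$64,648.50

EV(A) = 0.52 × 81000 + 0.4 × 61000 + 0.08 × 91000 = 42120 + 24400 + 7280 = 73800
EV(B) = 0.25 × (-41000) + 0.25 × 167000 + 0.5 × 49000 = -10250 + 41750 + 24500 = 56000
EV(C) = 0.4 × (-66000) + 0.05 × 168000 + 0.55 × (-82500) = -26400 + 8400 − 45375 = -63375
Overall = 0.62 × 73800 + 0.36 × 56000 + 0.02 × (-63375) = 45756 + 20160 − 1267.5 = 64648.5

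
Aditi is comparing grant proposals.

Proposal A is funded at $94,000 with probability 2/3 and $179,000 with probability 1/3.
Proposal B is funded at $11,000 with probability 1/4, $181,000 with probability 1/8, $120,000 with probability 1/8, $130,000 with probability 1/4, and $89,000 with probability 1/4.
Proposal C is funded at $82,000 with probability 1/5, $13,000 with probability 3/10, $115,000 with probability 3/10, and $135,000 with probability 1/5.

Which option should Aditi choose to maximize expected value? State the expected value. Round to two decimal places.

Proposal A = 2/3 × 94000 + 1/3 × 179000 = 62666.6667 + 59666.6667 = 122333.3333
Proposal B = 1/4 × 11000 + 1/8 × 181000 + 1/8 × 120000 + 1/4 × 130000 + 1/4 × 89000 = 2750 + 22625 + 15000 + 32500 + 22250 = 95125
Proposal C = 1/5 × 82000 + 3/10 × 13000 + 3/10 × 115000 + 1/5 × 135000 = 16400 + 3900 + 34500 + 27000 = 81800

Proposal A ($122,333.33)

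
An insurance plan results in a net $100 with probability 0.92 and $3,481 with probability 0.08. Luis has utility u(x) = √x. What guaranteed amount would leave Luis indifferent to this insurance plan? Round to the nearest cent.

E[u] = 0.92·√100 + 0.08·√3481 = 0.92·10 + 0.08·59 = 13.92
CE = (13.92)² = 193.7664

$193.77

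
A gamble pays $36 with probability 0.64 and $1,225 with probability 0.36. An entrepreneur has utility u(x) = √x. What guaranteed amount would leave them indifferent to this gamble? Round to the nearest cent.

$270.27

E[u] = 0.64·√36 + 0.36·√1225 = 0.64·6 + 0.36·35 = 16.44
CE = (16.44)² = 270.2736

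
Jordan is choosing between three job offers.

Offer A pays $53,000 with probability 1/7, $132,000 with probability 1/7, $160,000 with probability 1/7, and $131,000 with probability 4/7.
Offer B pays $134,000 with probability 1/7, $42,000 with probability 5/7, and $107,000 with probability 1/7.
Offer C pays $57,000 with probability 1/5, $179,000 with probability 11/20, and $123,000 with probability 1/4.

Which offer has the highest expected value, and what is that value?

Offer A = 1/7 × 53000 + 1/7 × 132000 + 1/7 × 160000 + 4/7 × 131000 = 7571.4286 + 18857.1429 + 22857.1429 + 74857.1429 = 124142.8571
Offer B = 1/7 × 134000 + 5/7 × 42000 + 1/7 × 107000 = 19142.8571 + 30000 + 15285.7143 = 64428.5714
Offer C = 1/5 × 57000 + 11/20 × 179000 + 1/4 × 123000 = 11400 + 98450 + 30750 = 140600

Offer C ($140,600)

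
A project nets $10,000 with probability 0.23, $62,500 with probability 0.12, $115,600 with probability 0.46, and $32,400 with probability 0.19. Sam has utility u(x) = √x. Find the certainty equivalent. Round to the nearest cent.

E[u] = 0.23·√10000 + 0.12·√62500 + 0.46·√115600 + 0.19·√32400 = 0.23·100 + 0.12·250 + 0.46·340 + 0.19·180 = 243.6
CE = (243.6)² = 59340.96

$59,340.96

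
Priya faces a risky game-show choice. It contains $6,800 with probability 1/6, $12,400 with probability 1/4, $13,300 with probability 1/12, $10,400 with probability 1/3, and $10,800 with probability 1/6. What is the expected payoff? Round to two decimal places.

EV = 1/6 × 6800 + 1/4 × 12400 + 1/12 × 13300 + 1/3 × 10400 + 1/6 × 10800 = 1133.3333 + 3100 + 1108.3333 + 3466.6667 + 1800 = 10608.3333

$10,608.33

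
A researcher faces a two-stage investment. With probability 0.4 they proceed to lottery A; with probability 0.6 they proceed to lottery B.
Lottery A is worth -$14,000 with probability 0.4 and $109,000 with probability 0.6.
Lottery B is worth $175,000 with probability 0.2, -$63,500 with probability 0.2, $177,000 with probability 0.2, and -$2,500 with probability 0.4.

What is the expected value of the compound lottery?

EV(A) = 0.4 × (-14000) + 0.6 × 109000 = -5600 + 65400 = 59800
EV(B) = 0.2 × 175000 + 0.2 × (-63500) + 0.2 × 177000 + 0.4 × (-2500) = 35000 − 12700 + 35400 − 1000 = 56700
Overall = 0.4 × 59800 + 0.6 × 56700 = 23920 + 34020 = 57940

$57,940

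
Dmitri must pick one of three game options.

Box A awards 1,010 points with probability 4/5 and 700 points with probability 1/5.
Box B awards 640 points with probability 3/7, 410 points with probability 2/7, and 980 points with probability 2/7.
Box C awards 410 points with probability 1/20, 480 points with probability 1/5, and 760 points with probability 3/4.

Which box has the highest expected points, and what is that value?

Box A = 4/5 × 1010 + 1/5 × 700 = 808 + 140 = 948
Box B = 3/7 × 640 + 2/7 × 410 + 2/7 × 980 = 274.2857 + 117.1429 + 280 = 671.4286
Box C = 1/20 × 410 + 1/5 × 480 + 3/4 × 760 = 20.5 + 96 + 570 = 686.5

Box A (948 points)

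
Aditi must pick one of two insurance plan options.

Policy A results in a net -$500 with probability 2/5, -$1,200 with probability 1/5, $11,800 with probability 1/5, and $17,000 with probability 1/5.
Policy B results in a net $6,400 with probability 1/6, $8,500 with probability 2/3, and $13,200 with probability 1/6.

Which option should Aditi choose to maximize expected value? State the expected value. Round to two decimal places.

Policy B ($8,933.33)

Policy A = 2/5 × (-500) + 1/5 × (-1200) + 1/5 × 11800 + 1/5 × 17000 = -200 − 240 + 2360 + 3400 = 5320
Policy B = 1/6 × 6400 + 2/3 × 8500 + 1/6 × 13200 = 1066.6667 + 5666.6667 + 2200 = 8933.3333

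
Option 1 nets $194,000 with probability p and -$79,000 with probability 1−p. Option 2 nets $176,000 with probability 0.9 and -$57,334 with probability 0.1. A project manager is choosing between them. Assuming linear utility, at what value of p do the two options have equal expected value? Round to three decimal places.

EV(Option 2) = 0.9 × 176000 + 0.1 × (-57334) = 158400 − 5733.4 = 152666.6
p·194000 + (1−p)·(-79000) = 152666.6
273000p − 79000 = 152666.6
p = (152666.6 + 79000) / 273000

p = 0.849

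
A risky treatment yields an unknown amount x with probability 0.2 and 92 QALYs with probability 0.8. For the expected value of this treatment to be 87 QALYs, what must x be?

0.2·x + 0.8·92 = 87
0.2·x = 87 − 73.6 = 13.4
x = 13.4 / 0.2 = 67

x = 67 QALYs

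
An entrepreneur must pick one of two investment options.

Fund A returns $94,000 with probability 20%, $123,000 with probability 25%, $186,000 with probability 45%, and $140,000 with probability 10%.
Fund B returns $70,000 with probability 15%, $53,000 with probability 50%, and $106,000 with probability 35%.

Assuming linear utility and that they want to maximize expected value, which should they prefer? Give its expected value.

Fund A ($147,250)

Fund A = 0.2 × 94000 + 0.25 × 123000 + 0.45 × 186000 + 0.1 × 140000 = 18800 + 30750 + 83700 + 14000 = 147250
Fund B = 0.15 × 70000 + 0.5 × 53000 + 0.35 × 106000 = 10500 + 26500 + 37100 = 74100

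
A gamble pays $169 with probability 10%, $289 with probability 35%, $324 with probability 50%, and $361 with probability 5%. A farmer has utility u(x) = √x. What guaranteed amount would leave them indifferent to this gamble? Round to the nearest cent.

$295.84

E[u] = 0.1·√169 + 0.35·√289 + 0.5·√324 + 0.05·√361 = 0.1·13 + 0.35·17 + 0.5·18 + 0.05·19 = 17.2
CE = (17.2)² = 295.84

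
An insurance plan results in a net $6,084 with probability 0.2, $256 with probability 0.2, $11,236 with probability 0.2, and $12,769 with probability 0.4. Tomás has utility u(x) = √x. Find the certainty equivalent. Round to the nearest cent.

$7,259.04

E[u] = 0.2·√6084 + 0.2·√256 + 0.2·√11236 + 0.4·√12769 = 0.2·78 + 0.2·16 + 0.2·106 + 0.4·113 = 85.2
CE = (85.2)² = 7259.04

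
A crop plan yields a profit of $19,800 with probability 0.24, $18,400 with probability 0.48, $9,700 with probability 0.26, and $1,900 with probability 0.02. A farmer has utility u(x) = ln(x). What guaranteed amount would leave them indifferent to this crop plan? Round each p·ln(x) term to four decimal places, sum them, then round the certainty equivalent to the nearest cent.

$15,152.18

E[u] = 0.24·ln(19800) + 0.48·ln(18400) + 0.26·ln(9700) + 0.02·ln(1900) = 2.3744 + 4.7137 + 2.3868 + 0.1510 = 9.6259
CE = e^9.6259 ≈ 15152.18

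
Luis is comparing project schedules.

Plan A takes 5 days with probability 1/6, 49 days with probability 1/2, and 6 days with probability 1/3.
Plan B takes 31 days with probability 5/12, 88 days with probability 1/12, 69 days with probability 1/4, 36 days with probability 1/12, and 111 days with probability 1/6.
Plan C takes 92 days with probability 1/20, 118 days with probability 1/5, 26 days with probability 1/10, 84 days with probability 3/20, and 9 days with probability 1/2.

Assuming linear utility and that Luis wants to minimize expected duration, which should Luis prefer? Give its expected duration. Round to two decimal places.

Plan A (27.33 days)

Plan A = 1/6 × 5 + 1/2 × 49 + 1/3 × 6 = 0.8333 + 24.5 + 2 = 27.3333
Plan B = 5/12 × 31 + 1/12 × 88 + 1/4 × 69 + 1/12 × 36 + 1/6 × 111 = 12.9167 + 7.3333 + 17.25 + 3 + 18.5 = 59
Plan C = 1/20 × 92 + 1/5 × 118 + 1/10 × 26 + 3/20 × 84 + 1/2 × 9 = 4.6 + 23.6 + 2.6 + 12.6 + 4.5 = 47.9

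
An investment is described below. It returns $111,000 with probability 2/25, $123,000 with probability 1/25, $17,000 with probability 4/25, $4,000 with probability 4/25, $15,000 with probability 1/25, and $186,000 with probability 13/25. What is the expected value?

EV = 2/25 × 111000 + 1/25 × 123000 + 4/25 × 17000 + 4/25 × 4000 + 1/25 × 15000 + 13/25 × 186000 = 8880 + 4920 + 2720 + 640 + 600 + 96720 = 114480

$114,480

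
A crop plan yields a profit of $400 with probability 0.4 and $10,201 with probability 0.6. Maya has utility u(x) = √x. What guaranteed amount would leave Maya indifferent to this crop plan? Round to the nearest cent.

E[u] = 0.4·√400 + 0.6·√10201 = 0.4·20 + 0.6·101 = 68.6
CE = (68.6)² = 4705.96

$4,705.96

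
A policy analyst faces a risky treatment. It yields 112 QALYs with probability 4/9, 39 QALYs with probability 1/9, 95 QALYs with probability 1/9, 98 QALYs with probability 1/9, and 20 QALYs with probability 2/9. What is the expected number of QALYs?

80 QALYs

EV = 4/9 × 112 + 1/9 × 39 + 1/9 × 95 + 1/9 × 98 + 2/9 × 20 = 49.7778 + 4.3333 + 10.5556 + 10.8889 + 4.4444 = 80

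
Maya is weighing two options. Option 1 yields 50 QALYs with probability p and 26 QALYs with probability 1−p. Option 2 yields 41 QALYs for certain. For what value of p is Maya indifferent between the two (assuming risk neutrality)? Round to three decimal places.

p·50 + (1−p)·26 = 41
24p + 26 = 41
p = (41 − 26) / 24

p = 0.625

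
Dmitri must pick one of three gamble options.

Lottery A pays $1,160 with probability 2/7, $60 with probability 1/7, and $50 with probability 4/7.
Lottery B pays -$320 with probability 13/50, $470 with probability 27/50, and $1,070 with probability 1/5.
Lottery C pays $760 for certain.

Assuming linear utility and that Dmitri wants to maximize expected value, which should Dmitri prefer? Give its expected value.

Lottery C ($760)

Lottery A = 2/7 × 1160 + 1/7 × 60 + 4/7 × 50 = 331.4286 + 8.5714 + 28.5714 = 368.5714
Lottery B = 13/50 × (-320) + 27/50 × 470 + 1/5 × 1070 = -83.2 + 253.8 + 214 = 384.6
Lottery C: 760 (certain)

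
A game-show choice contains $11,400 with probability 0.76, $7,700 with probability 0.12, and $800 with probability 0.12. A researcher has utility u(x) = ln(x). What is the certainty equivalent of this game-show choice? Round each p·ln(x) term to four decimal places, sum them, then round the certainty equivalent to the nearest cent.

E[u] = 0.76·ln(11400) + 0.12·ln(7700) + 0.12·ln(800) = 7.0994 + 1.0739 + 0.8022 = 8.9755
CE = e^8.9755 ≈ 7906.97

$7,906.97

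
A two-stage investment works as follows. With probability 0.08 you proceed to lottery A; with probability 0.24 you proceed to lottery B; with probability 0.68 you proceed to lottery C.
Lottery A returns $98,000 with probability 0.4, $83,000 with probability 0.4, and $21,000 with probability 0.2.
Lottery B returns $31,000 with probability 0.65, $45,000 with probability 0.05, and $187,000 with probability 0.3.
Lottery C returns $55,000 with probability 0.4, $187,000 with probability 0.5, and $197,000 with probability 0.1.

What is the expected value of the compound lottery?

EV(A) = 0.4 × 98000 + 0.4 × 83000 + 0.2 × 21000 = 39200 + 33200 + 4200 = 76600
EV(B) = 0.65 × 31000 + 0.05 × 45000 + 0.3 × 187000 = 20150 + 2250 + 56100 = 78500
EV(C) = 0.4 × 55000 + 0.5 × 187000 + 0.1 × 197000 = 22000 + 93500 + 19700 = 135200
Overall = 0.08 × 76600 + 0.24 × 78500 + 0.68 × 135200 = 6128 + 18840 + 91936 = 116904

$116,904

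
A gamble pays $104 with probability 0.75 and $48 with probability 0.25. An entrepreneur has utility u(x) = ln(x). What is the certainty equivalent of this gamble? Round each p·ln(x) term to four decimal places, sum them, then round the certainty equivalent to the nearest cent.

E[u] = 0.75·ln(104) + 0.25·ln(48) = 3.4833 + 0.9678 = 4.4511
CE = e^4.4511 ≈ 85.72

$85.72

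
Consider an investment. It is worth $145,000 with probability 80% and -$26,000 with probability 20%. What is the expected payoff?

$110,800

EV = 0.8 × 145000 + 0.2 × (-26000) = 116000 − 5200 = 110800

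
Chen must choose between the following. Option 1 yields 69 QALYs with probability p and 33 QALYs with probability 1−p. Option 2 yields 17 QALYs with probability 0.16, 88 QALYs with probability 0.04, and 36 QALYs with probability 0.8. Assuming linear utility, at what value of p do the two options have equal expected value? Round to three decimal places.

p = 0.057

EV(Option 2) = 0.16 × 17 + 0.04 × 88 + 0.8 × 36 = 2.72 + 3.52 + 28.8 = 35.04
p·69 + (1−p)·33 = 35.04
36p + 33 = 35.04
p = (35.04 − 33) / 36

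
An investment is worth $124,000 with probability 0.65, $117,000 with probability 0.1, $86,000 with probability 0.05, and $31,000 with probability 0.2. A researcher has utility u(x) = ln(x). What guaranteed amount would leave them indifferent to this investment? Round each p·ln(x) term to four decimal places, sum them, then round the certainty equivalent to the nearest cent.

$91,729.56

E[u] = 0.65·ln(124000) + 0.1·ln(117000) + 0.05·ln(86000) + 0.2·ln(31000) = 7.6232 + 1.1670 + 0.5681 + 2.0683 = 11.4266
CE = e^11.4266 ≈ 91729.56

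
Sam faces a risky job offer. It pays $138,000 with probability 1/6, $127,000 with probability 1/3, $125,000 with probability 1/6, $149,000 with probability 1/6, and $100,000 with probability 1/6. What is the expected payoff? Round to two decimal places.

EV = 1/6 × 138000 + 1/3 × 127000 + 1/6 × 125000 + 1/6 × 149000 + 1/6 × 100000 = 23000 + 42333.3333 + 20833.3333 + 24833.3333 + 16666.6667 = 127666.6667

$127,666.67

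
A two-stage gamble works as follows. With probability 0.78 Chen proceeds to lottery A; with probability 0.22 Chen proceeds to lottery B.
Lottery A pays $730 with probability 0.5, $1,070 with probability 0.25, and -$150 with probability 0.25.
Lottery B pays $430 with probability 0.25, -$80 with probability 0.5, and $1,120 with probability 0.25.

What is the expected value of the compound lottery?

$540.55

EV(A) = 0.5 × 730 + 0.25 × 1070 + 0.25 × (-150) = 365 + 267.5 − 37.5 = 595
EV(B) = 0.25 × 430 + 0.5 × (-80) + 0.25 × 1120 = 107.5 − 40 + 280 = 347.5
Overall = 0.78 × 595 + 0.22 × 347.5 = 464.1 + 76.45 = 540.55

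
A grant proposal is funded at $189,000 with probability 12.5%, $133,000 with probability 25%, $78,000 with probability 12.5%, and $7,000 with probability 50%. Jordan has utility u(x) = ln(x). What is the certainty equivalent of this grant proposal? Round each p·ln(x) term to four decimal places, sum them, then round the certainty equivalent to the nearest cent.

$29,824.93

E[u] = 0.125·ln(189000) + 0.25·ln(133000) + 0.125·ln(78000) + 0.5·ln(7000) = 1.5187 + 2.9495 + 1.4081 + 4.4268 = 10.3031
CE = e^10.3031 ≈ 29824.93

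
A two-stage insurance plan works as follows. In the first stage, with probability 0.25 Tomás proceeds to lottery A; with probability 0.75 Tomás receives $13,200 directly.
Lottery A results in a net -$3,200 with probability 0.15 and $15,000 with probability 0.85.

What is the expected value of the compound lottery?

EV(A) = 0.15 × (-3200) + 0.85 × 15000 = -480 + 12750 = 12270
Branch B: 13200 (certain)
Overall = 0.25 × 12270 + 0.75 × 13200 = 3067.5 + 9900 = 12967.5

$12,967.50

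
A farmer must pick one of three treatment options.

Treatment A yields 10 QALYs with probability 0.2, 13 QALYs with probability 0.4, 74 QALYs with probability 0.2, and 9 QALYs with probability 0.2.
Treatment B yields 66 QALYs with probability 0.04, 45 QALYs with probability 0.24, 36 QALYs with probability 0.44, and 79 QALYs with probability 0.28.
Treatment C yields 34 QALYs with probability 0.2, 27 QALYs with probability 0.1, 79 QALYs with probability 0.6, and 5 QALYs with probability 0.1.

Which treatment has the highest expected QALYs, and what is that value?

Treatment A = 0.2 × 10 + 0.4 × 13 + 0.2 × 74 + 0.2 × 9 = 2 + 5.2 + 14.8 + 1.8 = 23.8
Treatment B = 0.04 × 66 + 0.24 × 45 + 0.44 × 36 + 0.28 × 79 = 2.64 + 10.8 + 15.84 + 22.12 = 51.4
Treatment C = 0.2 × 34 + 0.1 × 27 + 0.6 × 79 + 0.1 × 5 = 6.8 + 2.7 + 47.4 + 0.5 = 57.4

Treatment C (57.4 QALYs)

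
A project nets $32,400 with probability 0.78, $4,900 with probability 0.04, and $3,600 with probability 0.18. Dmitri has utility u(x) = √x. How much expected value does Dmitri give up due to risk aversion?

E[u] = 0.78·√32400 + 0.04·√4900 + 0.18·√3600 = 0.78·180 + 0.04·70 + 0.18·60 = 154
CE = (154)² = 23716
Risk premium = EV − CE = 26116 − 23716 = 2400

$2,400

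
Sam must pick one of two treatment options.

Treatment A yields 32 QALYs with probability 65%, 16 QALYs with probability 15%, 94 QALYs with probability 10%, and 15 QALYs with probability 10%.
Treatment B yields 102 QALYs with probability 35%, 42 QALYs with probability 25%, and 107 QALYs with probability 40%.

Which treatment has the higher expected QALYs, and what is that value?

Treatment B (89 QALYs)

Treatment A = 0.65 × 32 + 0.15 × 16 + 0.1 × 94 + 0.1 × 15 = 20.8 + 2.4 + 9.4 + 1.5 = 34.1
Treatment B = 0.35 × 102 + 0.25 × 42 + 0.4 × 107 = 35.7 + 10.5 + 42.8 = 89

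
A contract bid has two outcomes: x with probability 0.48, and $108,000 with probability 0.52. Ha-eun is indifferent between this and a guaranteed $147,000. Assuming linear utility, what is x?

x = $189,250

0.48·x + 0.52·108000 = 147000
0.48·x = 147000 − 56160 = 90840
x = 90840 / 0.48 = 189250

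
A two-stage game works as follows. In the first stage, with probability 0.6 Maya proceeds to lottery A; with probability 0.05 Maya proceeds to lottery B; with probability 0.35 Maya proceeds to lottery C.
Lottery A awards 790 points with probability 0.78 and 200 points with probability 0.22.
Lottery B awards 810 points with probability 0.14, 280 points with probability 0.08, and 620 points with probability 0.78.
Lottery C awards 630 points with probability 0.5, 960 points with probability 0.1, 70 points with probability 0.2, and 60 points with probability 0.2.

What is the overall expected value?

EV(A) = 0.78 × 790 + 0.22 × 200 = 616.2 + 44 = 660.2
EV(B) = 0.14 × 810 + 0.08 × 280 + 0.78 × 620 = 113.4 + 22.4 + 483.6 = 619.4
EV(C) = 0.5 × 630 + 0.1 × 960 + 0.2 × 70 + 0.2 × 60 = 315 + 96 + 14 + 12 = 437
Overall = 0.6 × 660.2 + 0.05 × 619.4 + 0.35 × 437 = 396.12 + 30.97 + 152.95 = 580.04

580.04 points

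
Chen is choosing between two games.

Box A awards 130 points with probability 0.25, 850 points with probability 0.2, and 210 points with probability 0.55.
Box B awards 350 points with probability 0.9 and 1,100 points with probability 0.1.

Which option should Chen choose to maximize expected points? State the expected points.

Box B (425 points)

Box A = 0.25 × 130 + 0.2 × 850 + 0.55 × 210 = 32.5 + 170 + 115.5 = 318
Box B = 0.9 × 350 + 0.1 × 1100 = 315 + 110 = 425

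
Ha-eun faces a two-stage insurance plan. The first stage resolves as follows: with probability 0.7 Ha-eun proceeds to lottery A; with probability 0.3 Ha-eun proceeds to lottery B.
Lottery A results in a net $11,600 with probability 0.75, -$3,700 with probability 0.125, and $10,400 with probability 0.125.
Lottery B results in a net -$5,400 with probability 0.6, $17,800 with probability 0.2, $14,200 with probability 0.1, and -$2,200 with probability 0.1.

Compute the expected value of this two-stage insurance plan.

EV(A) = 0.75 × 11600 + 0.125 × (-3700) + 0.125 × 10400 = 8700 − 462.5 + 1300 = 9537.5
EV(B) = 0.6 × (-5400) + 0.2 × 17800 + 0.1 × 14200 + 0.1 × (-2200) = -3240 + 3560 + 1420 − 220 = 1520
Overall = 0.7 × 9537.5 + 0.3 × 1520 = 6676.25 + 456 = 7132.25

$7,132.25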